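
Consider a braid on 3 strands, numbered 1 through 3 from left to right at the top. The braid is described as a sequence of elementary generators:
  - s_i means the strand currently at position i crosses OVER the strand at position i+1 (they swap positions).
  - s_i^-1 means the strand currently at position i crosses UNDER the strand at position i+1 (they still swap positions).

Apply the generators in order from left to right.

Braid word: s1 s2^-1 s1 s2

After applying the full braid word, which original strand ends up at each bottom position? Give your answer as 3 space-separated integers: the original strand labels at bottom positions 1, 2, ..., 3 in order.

Gen 1 (s1): strand 1 crosses over strand 2. Perm now: [2 1 3]
Gen 2 (s2^-1): strand 1 crosses under strand 3. Perm now: [2 3 1]
Gen 3 (s1): strand 2 crosses over strand 3. Perm now: [3 2 1]
Gen 4 (s2): strand 2 crosses over strand 1. Perm now: [3 1 2]

Answer: 3 1 2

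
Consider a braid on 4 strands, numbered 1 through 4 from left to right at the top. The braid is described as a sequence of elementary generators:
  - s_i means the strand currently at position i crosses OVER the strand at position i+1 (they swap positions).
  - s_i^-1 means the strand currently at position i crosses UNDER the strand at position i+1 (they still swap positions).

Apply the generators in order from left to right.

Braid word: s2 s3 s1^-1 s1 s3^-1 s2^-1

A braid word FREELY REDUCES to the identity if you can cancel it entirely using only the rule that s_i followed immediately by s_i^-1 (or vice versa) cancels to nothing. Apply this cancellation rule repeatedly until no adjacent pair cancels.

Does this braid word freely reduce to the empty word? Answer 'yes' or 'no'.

Gen 1 (s2): push. Stack: [s2]
Gen 2 (s3): push. Stack: [s2 s3]
Gen 3 (s1^-1): push. Stack: [s2 s3 s1^-1]
Gen 4 (s1): cancels prior s1^-1. Stack: [s2 s3]
Gen 5 (s3^-1): cancels prior s3. Stack: [s2]
Gen 6 (s2^-1): cancels prior s2. Stack: []
Reduced word: (empty)

Answer: yes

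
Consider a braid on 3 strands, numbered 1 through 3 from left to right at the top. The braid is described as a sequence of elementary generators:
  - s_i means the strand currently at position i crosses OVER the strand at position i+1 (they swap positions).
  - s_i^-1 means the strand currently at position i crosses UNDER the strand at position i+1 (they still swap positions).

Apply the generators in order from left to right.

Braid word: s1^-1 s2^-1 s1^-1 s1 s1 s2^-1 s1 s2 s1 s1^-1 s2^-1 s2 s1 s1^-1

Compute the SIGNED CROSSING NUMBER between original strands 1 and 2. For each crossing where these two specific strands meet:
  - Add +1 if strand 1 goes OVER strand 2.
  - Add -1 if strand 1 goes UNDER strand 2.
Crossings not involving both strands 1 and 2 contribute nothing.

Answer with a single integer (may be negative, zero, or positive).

Answer: 4

Derivation:
Gen 1: 1 under 2. Both 1&2? yes. Contrib: -1. Sum: -1
Gen 2: crossing 1x3. Both 1&2? no. Sum: -1
Gen 3: crossing 2x3. Both 1&2? no. Sum: -1
Gen 4: crossing 3x2. Both 1&2? no. Sum: -1
Gen 5: crossing 2x3. Both 1&2? no. Sum: -1
Gen 6: 2 under 1. Both 1&2? yes. Contrib: +1. Sum: 0
Gen 7: crossing 3x1. Both 1&2? no. Sum: 0
Gen 8: crossing 3x2. Both 1&2? no. Sum: 0
Gen 9: 1 over 2. Both 1&2? yes. Contrib: +1. Sum: 1
Gen 10: 2 under 1. Both 1&2? yes. Contrib: +1. Sum: 2
Gen 11: crossing 2x3. Both 1&2? no. Sum: 2
Gen 12: crossing 3x2. Both 1&2? no. Sum: 2
Gen 13: 1 over 2. Both 1&2? yes. Contrib: +1. Sum: 3
Gen 14: 2 under 1. Both 1&2? yes. Contrib: +1. Sum: 4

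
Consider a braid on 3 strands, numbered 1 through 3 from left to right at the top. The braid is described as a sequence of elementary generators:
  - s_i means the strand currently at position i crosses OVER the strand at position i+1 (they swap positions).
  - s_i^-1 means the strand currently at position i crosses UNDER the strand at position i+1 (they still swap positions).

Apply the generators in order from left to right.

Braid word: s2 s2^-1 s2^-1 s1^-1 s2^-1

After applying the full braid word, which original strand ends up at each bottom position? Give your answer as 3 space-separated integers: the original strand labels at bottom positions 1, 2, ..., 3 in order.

Answer: 3 2 1

Derivation:
Gen 1 (s2): strand 2 crosses over strand 3. Perm now: [1 3 2]
Gen 2 (s2^-1): strand 3 crosses under strand 2. Perm now: [1 2 3]
Gen 3 (s2^-1): strand 2 crosses under strand 3. Perm now: [1 3 2]
Gen 4 (s1^-1): strand 1 crosses under strand 3. Perm now: [3 1 2]
Gen 5 (s2^-1): strand 1 crosses under strand 2. Perm now: [3 2 1]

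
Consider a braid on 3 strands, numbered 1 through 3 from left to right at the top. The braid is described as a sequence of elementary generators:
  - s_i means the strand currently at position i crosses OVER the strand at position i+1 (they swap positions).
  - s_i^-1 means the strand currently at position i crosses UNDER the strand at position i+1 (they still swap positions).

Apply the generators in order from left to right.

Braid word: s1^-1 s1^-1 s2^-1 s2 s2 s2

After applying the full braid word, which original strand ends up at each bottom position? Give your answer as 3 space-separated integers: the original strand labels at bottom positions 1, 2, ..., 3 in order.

Answer: 1 2 3

Derivation:
Gen 1 (s1^-1): strand 1 crosses under strand 2. Perm now: [2 1 3]
Gen 2 (s1^-1): strand 2 crosses under strand 1. Perm now: [1 2 3]
Gen 3 (s2^-1): strand 2 crosses under strand 3. Perm now: [1 3 2]
Gen 4 (s2): strand 3 crosses over strand 2. Perm now: [1 2 3]
Gen 5 (s2): strand 2 crosses over strand 3. Perm now: [1 3 2]
Gen 6 (s2): strand 3 crosses over strand 2. Perm now: [1 2 3]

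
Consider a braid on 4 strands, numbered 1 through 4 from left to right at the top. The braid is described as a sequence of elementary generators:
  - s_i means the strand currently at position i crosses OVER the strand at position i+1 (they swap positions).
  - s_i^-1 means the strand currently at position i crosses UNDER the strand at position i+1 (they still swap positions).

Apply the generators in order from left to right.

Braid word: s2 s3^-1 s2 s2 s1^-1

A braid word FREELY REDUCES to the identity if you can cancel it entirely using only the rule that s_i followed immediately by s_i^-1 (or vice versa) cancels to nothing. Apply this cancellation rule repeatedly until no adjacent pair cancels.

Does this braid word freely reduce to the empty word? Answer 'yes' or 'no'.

Answer: no

Derivation:
Gen 1 (s2): push. Stack: [s2]
Gen 2 (s3^-1): push. Stack: [s2 s3^-1]
Gen 3 (s2): push. Stack: [s2 s3^-1 s2]
Gen 4 (s2): push. Stack: [s2 s3^-1 s2 s2]
Gen 5 (s1^-1): push. Stack: [s2 s3^-1 s2 s2 s1^-1]
Reduced word: s2 s3^-1 s2 s2 s1^-1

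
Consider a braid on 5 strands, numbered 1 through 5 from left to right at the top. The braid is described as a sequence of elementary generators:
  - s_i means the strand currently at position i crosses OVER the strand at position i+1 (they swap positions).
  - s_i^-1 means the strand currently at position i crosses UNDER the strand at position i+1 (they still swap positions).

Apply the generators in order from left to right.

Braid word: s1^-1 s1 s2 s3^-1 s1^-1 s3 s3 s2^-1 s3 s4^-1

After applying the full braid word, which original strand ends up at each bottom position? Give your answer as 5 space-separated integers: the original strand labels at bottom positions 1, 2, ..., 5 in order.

Gen 1 (s1^-1): strand 1 crosses under strand 2. Perm now: [2 1 3 4 5]
Gen 2 (s1): strand 2 crosses over strand 1. Perm now: [1 2 3 4 5]
Gen 3 (s2): strand 2 crosses over strand 3. Perm now: [1 3 2 4 5]
Gen 4 (s3^-1): strand 2 crosses under strand 4. Perm now: [1 3 4 2 5]
Gen 5 (s1^-1): strand 1 crosses under strand 3. Perm now: [3 1 4 2 5]
Gen 6 (s3): strand 4 crosses over strand 2. Perm now: [3 1 2 4 5]
Gen 7 (s3): strand 2 crosses over strand 4. Perm now: [3 1 4 2 5]
Gen 8 (s2^-1): strand 1 crosses under strand 4. Perm now: [3 4 1 2 5]
Gen 9 (s3): strand 1 crosses over strand 2. Perm now: [3 4 2 1 5]
Gen 10 (s4^-1): strand 1 crosses under strand 5. Perm now: [3 4 2 5 1]

Answer: 3 4 2 5 1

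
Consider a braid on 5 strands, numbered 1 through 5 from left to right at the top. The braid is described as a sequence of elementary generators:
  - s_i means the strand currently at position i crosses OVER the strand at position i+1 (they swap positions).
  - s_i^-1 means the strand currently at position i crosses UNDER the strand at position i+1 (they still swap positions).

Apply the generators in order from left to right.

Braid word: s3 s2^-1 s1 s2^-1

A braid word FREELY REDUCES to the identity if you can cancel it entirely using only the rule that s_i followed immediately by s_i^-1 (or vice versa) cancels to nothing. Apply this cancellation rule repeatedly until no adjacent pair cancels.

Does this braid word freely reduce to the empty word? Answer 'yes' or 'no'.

Answer: no

Derivation:
Gen 1 (s3): push. Stack: [s3]
Gen 2 (s2^-1): push. Stack: [s3 s2^-1]
Gen 3 (s1): push. Stack: [s3 s2^-1 s1]
Gen 4 (s2^-1): push. Stack: [s3 s2^-1 s1 s2^-1]
Reduced word: s3 s2^-1 s1 s2^-1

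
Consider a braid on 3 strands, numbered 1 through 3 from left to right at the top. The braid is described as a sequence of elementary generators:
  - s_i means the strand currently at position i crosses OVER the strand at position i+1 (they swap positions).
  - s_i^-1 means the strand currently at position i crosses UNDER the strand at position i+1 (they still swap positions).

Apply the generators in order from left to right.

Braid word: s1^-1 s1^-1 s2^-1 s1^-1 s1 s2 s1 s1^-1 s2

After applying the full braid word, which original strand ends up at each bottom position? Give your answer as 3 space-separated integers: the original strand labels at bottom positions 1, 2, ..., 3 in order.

Answer: 1 3 2

Derivation:
Gen 1 (s1^-1): strand 1 crosses under strand 2. Perm now: [2 1 3]
Gen 2 (s1^-1): strand 2 crosses under strand 1. Perm now: [1 2 3]
Gen 3 (s2^-1): strand 2 crosses under strand 3. Perm now: [1 3 2]
Gen 4 (s1^-1): strand 1 crosses under strand 3. Perm now: [3 1 2]
Gen 5 (s1): strand 3 crosses over strand 1. Perm now: [1 3 2]
Gen 6 (s2): strand 3 crosses over strand 2. Perm now: [1 2 3]
Gen 7 (s1): strand 1 crosses over strand 2. Perm now: [2 1 3]
Gen 8 (s1^-1): strand 2 crosses under strand 1. Perm now: [1 2 3]
Gen 9 (s2): strand 2 crosses over strand 3. Perm now: [1 3 2]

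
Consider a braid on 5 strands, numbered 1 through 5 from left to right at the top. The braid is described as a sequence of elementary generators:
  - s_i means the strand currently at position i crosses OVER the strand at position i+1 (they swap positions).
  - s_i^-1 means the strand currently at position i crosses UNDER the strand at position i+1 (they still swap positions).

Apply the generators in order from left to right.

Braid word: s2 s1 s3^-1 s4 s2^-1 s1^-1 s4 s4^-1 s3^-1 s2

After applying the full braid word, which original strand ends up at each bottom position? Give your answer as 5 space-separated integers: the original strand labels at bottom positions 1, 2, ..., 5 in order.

Gen 1 (s2): strand 2 crosses over strand 3. Perm now: [1 3 2 4 5]
Gen 2 (s1): strand 1 crosses over strand 3. Perm now: [3 1 2 4 5]
Gen 3 (s3^-1): strand 2 crosses under strand 4. Perm now: [3 1 4 2 5]
Gen 4 (s4): strand 2 crosses over strand 5. Perm now: [3 1 4 5 2]
Gen 5 (s2^-1): strand 1 crosses under strand 4. Perm now: [3 4 1 5 2]
Gen 6 (s1^-1): strand 3 crosses under strand 4. Perm now: [4 3 1 5 2]
Gen 7 (s4): strand 5 crosses over strand 2. Perm now: [4 3 1 2 5]
Gen 8 (s4^-1): strand 2 crosses under strand 5. Perm now: [4 3 1 5 2]
Gen 9 (s3^-1): strand 1 crosses under strand 5. Perm now: [4 3 5 1 2]
Gen 10 (s2): strand 3 crosses over strand 5. Perm now: [4 5 3 1 2]

Answer: 4 5 3 1 2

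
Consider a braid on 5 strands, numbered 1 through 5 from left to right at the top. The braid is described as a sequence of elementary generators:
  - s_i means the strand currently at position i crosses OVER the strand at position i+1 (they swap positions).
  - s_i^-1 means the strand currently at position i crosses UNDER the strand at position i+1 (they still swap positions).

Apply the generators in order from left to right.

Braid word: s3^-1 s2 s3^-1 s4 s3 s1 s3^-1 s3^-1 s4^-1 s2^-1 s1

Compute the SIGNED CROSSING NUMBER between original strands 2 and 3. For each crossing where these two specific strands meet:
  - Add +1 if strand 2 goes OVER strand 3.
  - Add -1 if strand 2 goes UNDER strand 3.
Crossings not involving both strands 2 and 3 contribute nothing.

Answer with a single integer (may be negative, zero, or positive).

Answer: 0

Derivation:
Gen 1: crossing 3x4. Both 2&3? no. Sum: 0
Gen 2: crossing 2x4. Both 2&3? no. Sum: 0
Gen 3: 2 under 3. Both 2&3? yes. Contrib: -1. Sum: -1
Gen 4: crossing 2x5. Both 2&3? no. Sum: -1
Gen 5: crossing 3x5. Both 2&3? no. Sum: -1
Gen 6: crossing 1x4. Both 2&3? no. Sum: -1
Gen 7: crossing 5x3. Both 2&3? no. Sum: -1
Gen 8: crossing 3x5. Both 2&3? no. Sum: -1
Gen 9: 3 under 2. Both 2&3? yes. Contrib: +1. Sum: 0
Gen 10: crossing 1x5. Both 2&3? no. Sum: 0
Gen 11: crossing 4x5. Both 2&3? no. Sum: 0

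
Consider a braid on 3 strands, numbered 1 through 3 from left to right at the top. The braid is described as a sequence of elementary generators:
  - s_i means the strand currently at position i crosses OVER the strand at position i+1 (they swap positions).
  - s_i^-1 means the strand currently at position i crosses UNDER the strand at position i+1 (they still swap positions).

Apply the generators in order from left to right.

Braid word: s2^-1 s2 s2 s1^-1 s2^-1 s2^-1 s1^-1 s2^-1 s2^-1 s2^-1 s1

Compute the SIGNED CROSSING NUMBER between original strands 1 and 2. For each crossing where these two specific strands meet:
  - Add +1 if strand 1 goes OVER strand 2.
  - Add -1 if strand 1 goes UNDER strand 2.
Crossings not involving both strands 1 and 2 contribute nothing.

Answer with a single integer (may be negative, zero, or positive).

Answer: 1

Derivation:
Gen 1: crossing 2x3. Both 1&2? no. Sum: 0
Gen 2: crossing 3x2. Both 1&2? no. Sum: 0
Gen 3: crossing 2x3. Both 1&2? no. Sum: 0
Gen 4: crossing 1x3. Both 1&2? no. Sum: 0
Gen 5: 1 under 2. Both 1&2? yes. Contrib: -1. Sum: -1
Gen 6: 2 under 1. Both 1&2? yes. Contrib: +1. Sum: 0
Gen 7: crossing 3x1. Both 1&2? no. Sum: 0
Gen 8: crossing 3x2. Both 1&2? no. Sum: 0
Gen 9: crossing 2x3. Both 1&2? no. Sum: 0
Gen 10: crossing 3x2. Both 1&2? no. Sum: 0
Gen 11: 1 over 2. Both 1&2? yes. Contrib: +1. Sum: 1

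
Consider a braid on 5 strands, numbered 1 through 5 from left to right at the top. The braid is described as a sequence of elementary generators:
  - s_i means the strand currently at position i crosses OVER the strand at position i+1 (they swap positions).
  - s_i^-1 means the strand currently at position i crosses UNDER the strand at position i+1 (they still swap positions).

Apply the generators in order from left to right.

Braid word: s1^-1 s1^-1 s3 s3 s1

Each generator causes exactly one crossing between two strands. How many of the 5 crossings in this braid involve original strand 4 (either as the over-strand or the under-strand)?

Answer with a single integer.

Answer: 2

Derivation:
Gen 1: crossing 1x2. Involves strand 4? no. Count so far: 0
Gen 2: crossing 2x1. Involves strand 4? no. Count so far: 0
Gen 3: crossing 3x4. Involves strand 4? yes. Count so far: 1
Gen 4: crossing 4x3. Involves strand 4? yes. Count so far: 2
Gen 5: crossing 1x2. Involves strand 4? no. Count so far: 2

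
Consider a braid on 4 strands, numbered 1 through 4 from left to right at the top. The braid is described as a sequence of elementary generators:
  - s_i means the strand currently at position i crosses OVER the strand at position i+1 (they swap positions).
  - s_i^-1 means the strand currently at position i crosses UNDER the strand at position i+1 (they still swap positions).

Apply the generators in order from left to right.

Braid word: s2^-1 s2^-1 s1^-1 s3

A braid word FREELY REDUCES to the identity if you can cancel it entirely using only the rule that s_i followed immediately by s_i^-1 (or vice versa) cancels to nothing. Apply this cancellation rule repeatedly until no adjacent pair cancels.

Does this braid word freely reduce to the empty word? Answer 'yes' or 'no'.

Gen 1 (s2^-1): push. Stack: [s2^-1]
Gen 2 (s2^-1): push. Stack: [s2^-1 s2^-1]
Gen 3 (s1^-1): push. Stack: [s2^-1 s2^-1 s1^-1]
Gen 4 (s3): push. Stack: [s2^-1 s2^-1 s1^-1 s3]
Reduced word: s2^-1 s2^-1 s1^-1 s3

Answer: no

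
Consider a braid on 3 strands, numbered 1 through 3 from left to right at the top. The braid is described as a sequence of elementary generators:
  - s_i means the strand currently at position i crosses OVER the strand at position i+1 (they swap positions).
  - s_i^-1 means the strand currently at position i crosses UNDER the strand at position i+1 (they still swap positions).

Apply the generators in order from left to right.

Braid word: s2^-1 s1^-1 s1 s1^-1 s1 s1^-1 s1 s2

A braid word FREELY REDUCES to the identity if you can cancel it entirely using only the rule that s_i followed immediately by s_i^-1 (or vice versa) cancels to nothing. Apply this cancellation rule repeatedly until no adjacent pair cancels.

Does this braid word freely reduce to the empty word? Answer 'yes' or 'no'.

Answer: yes

Derivation:
Gen 1 (s2^-1): push. Stack: [s2^-1]
Gen 2 (s1^-1): push. Stack: [s2^-1 s1^-1]
Gen 3 (s1): cancels prior s1^-1. Stack: [s2^-1]
Gen 4 (s1^-1): push. Stack: [s2^-1 s1^-1]
Gen 5 (s1): cancels prior s1^-1. Stack: [s2^-1]
Gen 6 (s1^-1): push. Stack: [s2^-1 s1^-1]
Gen 7 (s1): cancels prior s1^-1. Stack: [s2^-1]
Gen 8 (s2): cancels prior s2^-1. Stack: []
Reduced word: (empty)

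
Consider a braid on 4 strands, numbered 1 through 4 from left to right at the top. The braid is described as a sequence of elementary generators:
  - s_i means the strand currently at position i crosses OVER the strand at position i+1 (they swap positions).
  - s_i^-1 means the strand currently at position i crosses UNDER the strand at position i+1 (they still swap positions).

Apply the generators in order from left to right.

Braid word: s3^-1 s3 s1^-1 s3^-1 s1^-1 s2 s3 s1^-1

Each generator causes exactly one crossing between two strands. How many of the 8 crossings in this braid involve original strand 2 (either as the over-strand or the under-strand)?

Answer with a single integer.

Answer: 4

Derivation:
Gen 1: crossing 3x4. Involves strand 2? no. Count so far: 0
Gen 2: crossing 4x3. Involves strand 2? no. Count so far: 0
Gen 3: crossing 1x2. Involves strand 2? yes. Count so far: 1
Gen 4: crossing 3x4. Involves strand 2? no. Count so far: 1
Gen 5: crossing 2x1. Involves strand 2? yes. Count so far: 2
Gen 6: crossing 2x4. Involves strand 2? yes. Count so far: 3
Gen 7: crossing 2x3. Involves strand 2? yes. Count so far: 4
Gen 8: crossing 1x4. Involves strand 2? no. Count so far: 4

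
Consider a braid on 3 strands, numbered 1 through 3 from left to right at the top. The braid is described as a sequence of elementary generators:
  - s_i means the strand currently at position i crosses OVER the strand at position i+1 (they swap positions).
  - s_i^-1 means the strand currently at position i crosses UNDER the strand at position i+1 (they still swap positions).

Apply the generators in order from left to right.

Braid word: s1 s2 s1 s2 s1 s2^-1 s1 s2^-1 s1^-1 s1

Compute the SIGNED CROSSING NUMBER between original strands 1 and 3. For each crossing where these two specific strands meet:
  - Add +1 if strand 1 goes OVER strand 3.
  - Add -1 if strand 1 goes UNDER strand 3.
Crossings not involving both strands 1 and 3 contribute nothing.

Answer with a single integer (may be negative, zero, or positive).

Gen 1: crossing 1x2. Both 1&3? no. Sum: 0
Gen 2: 1 over 3. Both 1&3? yes. Contrib: +1. Sum: 1
Gen 3: crossing 2x3. Both 1&3? no. Sum: 1
Gen 4: crossing 2x1. Both 1&3? no. Sum: 1
Gen 5: 3 over 1. Both 1&3? yes. Contrib: -1. Sum: 0
Gen 6: crossing 3x2. Both 1&3? no. Sum: 0
Gen 7: crossing 1x2. Both 1&3? no. Sum: 0
Gen 8: 1 under 3. Both 1&3? yes. Contrib: -1. Sum: -1
Gen 9: crossing 2x3. Both 1&3? no. Sum: -1
Gen 10: crossing 3x2. Both 1&3? no. Sum: -1

Answer: -1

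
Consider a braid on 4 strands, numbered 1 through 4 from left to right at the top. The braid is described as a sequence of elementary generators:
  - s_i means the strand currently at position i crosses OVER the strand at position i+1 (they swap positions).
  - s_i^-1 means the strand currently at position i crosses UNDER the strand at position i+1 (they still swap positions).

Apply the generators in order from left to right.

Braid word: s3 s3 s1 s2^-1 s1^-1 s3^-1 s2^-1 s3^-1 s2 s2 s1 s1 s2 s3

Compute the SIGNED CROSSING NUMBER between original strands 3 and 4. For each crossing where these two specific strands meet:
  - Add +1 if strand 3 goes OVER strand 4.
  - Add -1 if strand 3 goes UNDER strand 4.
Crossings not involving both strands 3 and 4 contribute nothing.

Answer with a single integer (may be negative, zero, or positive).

Gen 1: 3 over 4. Both 3&4? yes. Contrib: +1. Sum: 1
Gen 2: 4 over 3. Both 3&4? yes. Contrib: -1. Sum: 0
Gen 3: crossing 1x2. Both 3&4? no. Sum: 0
Gen 4: crossing 1x3. Both 3&4? no. Sum: 0
Gen 5: crossing 2x3. Both 3&4? no. Sum: 0
Gen 6: crossing 1x4. Both 3&4? no. Sum: 0
Gen 7: crossing 2x4. Both 3&4? no. Sum: 0
Gen 8: crossing 2x1. Both 3&4? no. Sum: 0
Gen 9: crossing 4x1. Both 3&4? no. Sum: 0
Gen 10: crossing 1x4. Both 3&4? no. Sum: 0
Gen 11: 3 over 4. Both 3&4? yes. Contrib: +1. Sum: 1
Gen 12: 4 over 3. Both 3&4? yes. Contrib: -1. Sum: 0
Gen 13: crossing 4x1. Both 3&4? no. Sum: 0
Gen 14: crossing 4x2. Both 3&4? no. Sum: 0

Answer: 0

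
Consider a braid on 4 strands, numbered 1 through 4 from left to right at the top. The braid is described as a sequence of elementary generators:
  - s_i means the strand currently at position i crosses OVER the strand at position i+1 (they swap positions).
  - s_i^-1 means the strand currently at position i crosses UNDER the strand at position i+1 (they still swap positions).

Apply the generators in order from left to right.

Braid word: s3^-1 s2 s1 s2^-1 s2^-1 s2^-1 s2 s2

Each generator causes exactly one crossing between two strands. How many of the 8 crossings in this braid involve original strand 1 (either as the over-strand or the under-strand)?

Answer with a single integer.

Gen 1: crossing 3x4. Involves strand 1? no. Count so far: 0
Gen 2: crossing 2x4. Involves strand 1? no. Count so far: 0
Gen 3: crossing 1x4. Involves strand 1? yes. Count so far: 1
Gen 4: crossing 1x2. Involves strand 1? yes. Count so far: 2
Gen 5: crossing 2x1. Involves strand 1? yes. Count so far: 3
Gen 6: crossing 1x2. Involves strand 1? yes. Count so far: 4
Gen 7: crossing 2x1. Involves strand 1? yes. Count so far: 5
Gen 8: crossing 1x2. Involves strand 1? yes. Count so far: 6

Answer: 6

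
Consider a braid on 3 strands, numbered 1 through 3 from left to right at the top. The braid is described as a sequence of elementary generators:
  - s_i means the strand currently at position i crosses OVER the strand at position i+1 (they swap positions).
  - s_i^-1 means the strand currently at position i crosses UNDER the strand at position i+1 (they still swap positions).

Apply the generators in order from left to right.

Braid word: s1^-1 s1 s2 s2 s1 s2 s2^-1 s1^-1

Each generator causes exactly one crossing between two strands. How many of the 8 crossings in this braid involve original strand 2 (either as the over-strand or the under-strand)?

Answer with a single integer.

Gen 1: crossing 1x2. Involves strand 2? yes. Count so far: 1
Gen 2: crossing 2x1. Involves strand 2? yes. Count so far: 2
Gen 3: crossing 2x3. Involves strand 2? yes. Count so far: 3
Gen 4: crossing 3x2. Involves strand 2? yes. Count so far: 4
Gen 5: crossing 1x2. Involves strand 2? yes. Count so far: 5
Gen 6: crossing 1x3. Involves strand 2? no. Count so far: 5
Gen 7: crossing 3x1. Involves strand 2? no. Count so far: 5
Gen 8: crossing 2x1. Involves strand 2? yes. Count so far: 6

Answer: 6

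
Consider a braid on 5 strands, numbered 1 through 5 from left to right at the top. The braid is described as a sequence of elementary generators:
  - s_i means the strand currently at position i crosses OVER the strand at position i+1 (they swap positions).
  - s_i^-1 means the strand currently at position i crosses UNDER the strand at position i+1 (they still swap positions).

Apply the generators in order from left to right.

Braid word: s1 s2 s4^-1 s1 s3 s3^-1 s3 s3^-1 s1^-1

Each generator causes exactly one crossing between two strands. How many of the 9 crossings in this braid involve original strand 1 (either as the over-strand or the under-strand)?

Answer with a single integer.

Gen 1: crossing 1x2. Involves strand 1? yes. Count so far: 1
Gen 2: crossing 1x3. Involves strand 1? yes. Count so far: 2
Gen 3: crossing 4x5. Involves strand 1? no. Count so far: 2
Gen 4: crossing 2x3. Involves strand 1? no. Count so far: 2
Gen 5: crossing 1x5. Involves strand 1? yes. Count so far: 3
Gen 6: crossing 5x1. Involves strand 1? yes. Count so far: 4
Gen 7: crossing 1x5. Involves strand 1? yes. Count so far: 5
Gen 8: crossing 5x1. Involves strand 1? yes. Count so far: 6
Gen 9: crossing 3x2. Involves strand 1? no. Count so far: 6

Answer: 6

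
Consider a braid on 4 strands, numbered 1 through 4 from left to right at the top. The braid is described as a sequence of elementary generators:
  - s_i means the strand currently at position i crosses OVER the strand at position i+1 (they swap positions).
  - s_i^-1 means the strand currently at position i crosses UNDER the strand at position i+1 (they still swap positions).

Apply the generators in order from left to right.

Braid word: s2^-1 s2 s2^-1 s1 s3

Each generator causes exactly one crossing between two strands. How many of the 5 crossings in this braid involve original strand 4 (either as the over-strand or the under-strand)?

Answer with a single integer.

Answer: 1

Derivation:
Gen 1: crossing 2x3. Involves strand 4? no. Count so far: 0
Gen 2: crossing 3x2. Involves strand 4? no. Count so far: 0
Gen 3: crossing 2x3. Involves strand 4? no. Count so far: 0
Gen 4: crossing 1x3. Involves strand 4? no. Count so far: 0
Gen 5: crossing 2x4. Involves strand 4? yes. Count so far: 1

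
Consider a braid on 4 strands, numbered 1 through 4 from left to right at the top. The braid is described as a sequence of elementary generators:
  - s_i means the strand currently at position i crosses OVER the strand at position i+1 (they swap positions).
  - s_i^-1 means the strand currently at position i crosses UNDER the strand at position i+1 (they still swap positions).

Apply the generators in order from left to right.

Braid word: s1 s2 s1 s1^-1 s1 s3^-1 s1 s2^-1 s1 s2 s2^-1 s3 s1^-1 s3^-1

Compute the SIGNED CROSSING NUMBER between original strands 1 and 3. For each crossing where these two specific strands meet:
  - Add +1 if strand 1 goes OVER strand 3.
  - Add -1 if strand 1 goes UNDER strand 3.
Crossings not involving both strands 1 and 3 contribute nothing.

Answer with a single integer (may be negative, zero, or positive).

Answer: -1

Derivation:
Gen 1: crossing 1x2. Both 1&3? no. Sum: 0
Gen 2: 1 over 3. Both 1&3? yes. Contrib: +1. Sum: 1
Gen 3: crossing 2x3. Both 1&3? no. Sum: 1
Gen 4: crossing 3x2. Both 1&3? no. Sum: 1
Gen 5: crossing 2x3. Both 1&3? no. Sum: 1
Gen 6: crossing 1x4. Both 1&3? no. Sum: 1
Gen 7: crossing 3x2. Both 1&3? no. Sum: 1
Gen 8: crossing 3x4. Both 1&3? no. Sum: 1
Gen 9: crossing 2x4. Both 1&3? no. Sum: 1
Gen 10: crossing 2x3. Both 1&3? no. Sum: 1
Gen 11: crossing 3x2. Both 1&3? no. Sum: 1
Gen 12: 3 over 1. Both 1&3? yes. Contrib: -1. Sum: 0
Gen 13: crossing 4x2. Both 1&3? no. Sum: 0
Gen 14: 1 under 3. Both 1&3? yes. Contrib: -1. Sum: -1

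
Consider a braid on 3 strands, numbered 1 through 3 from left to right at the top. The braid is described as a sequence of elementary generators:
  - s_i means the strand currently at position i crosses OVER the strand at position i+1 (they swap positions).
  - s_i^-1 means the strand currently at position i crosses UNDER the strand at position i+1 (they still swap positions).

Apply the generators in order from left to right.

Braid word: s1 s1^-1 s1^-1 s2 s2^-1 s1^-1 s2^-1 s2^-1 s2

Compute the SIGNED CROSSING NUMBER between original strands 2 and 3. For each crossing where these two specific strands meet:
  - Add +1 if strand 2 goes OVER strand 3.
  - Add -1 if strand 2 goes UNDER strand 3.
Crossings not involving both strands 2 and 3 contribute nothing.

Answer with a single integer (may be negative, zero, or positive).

Answer: 1

Derivation:
Gen 1: crossing 1x2. Both 2&3? no. Sum: 0
Gen 2: crossing 2x1. Both 2&3? no. Sum: 0
Gen 3: crossing 1x2. Both 2&3? no. Sum: 0
Gen 4: crossing 1x3. Both 2&3? no. Sum: 0
Gen 5: crossing 3x1. Both 2&3? no. Sum: 0
Gen 6: crossing 2x1. Both 2&3? no. Sum: 0
Gen 7: 2 under 3. Both 2&3? yes. Contrib: -1. Sum: -1
Gen 8: 3 under 2. Both 2&3? yes. Contrib: +1. Sum: 0
Gen 9: 2 over 3. Both 2&3? yes. Contrib: +1. Sum: 1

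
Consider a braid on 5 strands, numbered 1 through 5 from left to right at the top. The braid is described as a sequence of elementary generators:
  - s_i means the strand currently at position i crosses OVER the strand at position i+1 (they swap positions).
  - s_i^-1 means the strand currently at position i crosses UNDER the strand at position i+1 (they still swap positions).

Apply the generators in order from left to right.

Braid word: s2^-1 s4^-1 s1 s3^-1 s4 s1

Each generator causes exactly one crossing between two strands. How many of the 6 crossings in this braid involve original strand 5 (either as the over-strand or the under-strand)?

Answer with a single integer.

Answer: 2

Derivation:
Gen 1: crossing 2x3. Involves strand 5? no. Count so far: 0
Gen 2: crossing 4x5. Involves strand 5? yes. Count so far: 1
Gen 3: crossing 1x3. Involves strand 5? no. Count so far: 1
Gen 4: crossing 2x5. Involves strand 5? yes. Count so far: 2
Gen 5: crossing 2x4. Involves strand 5? no. Count so far: 2
Gen 6: crossing 3x1. Involves strand 5? no. Count so far: 2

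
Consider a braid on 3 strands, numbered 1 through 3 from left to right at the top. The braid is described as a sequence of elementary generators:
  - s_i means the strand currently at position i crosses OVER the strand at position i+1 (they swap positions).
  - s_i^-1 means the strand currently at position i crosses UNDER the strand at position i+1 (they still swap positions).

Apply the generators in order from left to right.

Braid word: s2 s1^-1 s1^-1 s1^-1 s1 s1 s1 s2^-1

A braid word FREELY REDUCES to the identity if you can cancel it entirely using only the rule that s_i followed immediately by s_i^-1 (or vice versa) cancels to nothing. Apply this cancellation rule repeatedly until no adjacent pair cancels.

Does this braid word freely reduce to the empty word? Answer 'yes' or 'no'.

Gen 1 (s2): push. Stack: [s2]
Gen 2 (s1^-1): push. Stack: [s2 s1^-1]
Gen 3 (s1^-1): push. Stack: [s2 s1^-1 s1^-1]
Gen 4 (s1^-1): push. Stack: [s2 s1^-1 s1^-1 s1^-1]
Gen 5 (s1): cancels prior s1^-1. Stack: [s2 s1^-1 s1^-1]
Gen 6 (s1): cancels prior s1^-1. Stack: [s2 s1^-1]
Gen 7 (s1): cancels prior s1^-1. Stack: [s2]
Gen 8 (s2^-1): cancels prior s2. Stack: []
Reduced word: (empty)

Answer: yes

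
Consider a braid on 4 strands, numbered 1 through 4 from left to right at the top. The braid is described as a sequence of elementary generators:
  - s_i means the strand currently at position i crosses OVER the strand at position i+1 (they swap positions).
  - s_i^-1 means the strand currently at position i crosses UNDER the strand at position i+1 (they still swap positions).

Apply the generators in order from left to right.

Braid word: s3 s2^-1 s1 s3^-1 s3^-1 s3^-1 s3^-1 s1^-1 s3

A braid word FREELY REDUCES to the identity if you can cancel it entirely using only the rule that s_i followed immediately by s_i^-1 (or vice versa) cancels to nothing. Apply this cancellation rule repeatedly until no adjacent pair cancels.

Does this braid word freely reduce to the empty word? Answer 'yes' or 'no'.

Gen 1 (s3): push. Stack: [s3]
Gen 2 (s2^-1): push. Stack: [s3 s2^-1]
Gen 3 (s1): push. Stack: [s3 s2^-1 s1]
Gen 4 (s3^-1): push. Stack: [s3 s2^-1 s1 s3^-1]
Gen 5 (s3^-1): push. Stack: [s3 s2^-1 s1 s3^-1 s3^-1]
Gen 6 (s3^-1): push. Stack: [s3 s2^-1 s1 s3^-1 s3^-1 s3^-1]
Gen 7 (s3^-1): push. Stack: [s3 s2^-1 s1 s3^-1 s3^-1 s3^-1 s3^-1]
Gen 8 (s1^-1): push. Stack: [s3 s2^-1 s1 s3^-1 s3^-1 s3^-1 s3^-1 s1^-1]
Gen 9 (s3): push. Stack: [s3 s2^-1 s1 s3^-1 s3^-1 s3^-1 s3^-1 s1^-1 s3]
Reduced word: s3 s2^-1 s1 s3^-1 s3^-1 s3^-1 s3^-1 s1^-1 s3

Answer: no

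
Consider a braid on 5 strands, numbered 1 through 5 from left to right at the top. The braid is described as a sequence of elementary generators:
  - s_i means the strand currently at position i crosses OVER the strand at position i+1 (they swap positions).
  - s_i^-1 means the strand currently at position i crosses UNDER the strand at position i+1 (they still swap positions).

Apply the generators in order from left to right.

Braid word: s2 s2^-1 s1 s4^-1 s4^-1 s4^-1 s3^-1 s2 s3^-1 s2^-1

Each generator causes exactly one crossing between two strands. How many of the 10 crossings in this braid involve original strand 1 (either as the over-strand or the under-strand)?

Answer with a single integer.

Gen 1: crossing 2x3. Involves strand 1? no. Count so far: 0
Gen 2: crossing 3x2. Involves strand 1? no. Count so far: 0
Gen 3: crossing 1x2. Involves strand 1? yes. Count so far: 1
Gen 4: crossing 4x5. Involves strand 1? no. Count so far: 1
Gen 5: crossing 5x4. Involves strand 1? no. Count so far: 1
Gen 6: crossing 4x5. Involves strand 1? no. Count so far: 1
Gen 7: crossing 3x5. Involves strand 1? no. Count so far: 1
Gen 8: crossing 1x5. Involves strand 1? yes. Count so far: 2
Gen 9: crossing 1x3. Involves strand 1? yes. Count so far: 3
Gen 10: crossing 5x3. Involves strand 1? no. Count so far: 3

Answer: 3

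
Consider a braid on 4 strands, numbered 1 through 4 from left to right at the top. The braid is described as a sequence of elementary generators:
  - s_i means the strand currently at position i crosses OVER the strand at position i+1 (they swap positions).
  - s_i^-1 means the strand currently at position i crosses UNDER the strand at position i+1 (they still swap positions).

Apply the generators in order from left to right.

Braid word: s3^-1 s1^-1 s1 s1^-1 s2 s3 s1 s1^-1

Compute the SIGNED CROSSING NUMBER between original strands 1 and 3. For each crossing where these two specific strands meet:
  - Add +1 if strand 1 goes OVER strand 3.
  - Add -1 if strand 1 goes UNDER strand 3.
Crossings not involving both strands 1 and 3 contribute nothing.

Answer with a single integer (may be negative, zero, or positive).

Answer: 1

Derivation:
Gen 1: crossing 3x4. Both 1&3? no. Sum: 0
Gen 2: crossing 1x2. Both 1&3? no. Sum: 0
Gen 3: crossing 2x1. Both 1&3? no. Sum: 0
Gen 4: crossing 1x2. Both 1&3? no. Sum: 0
Gen 5: crossing 1x4. Both 1&3? no. Sum: 0
Gen 6: 1 over 3. Both 1&3? yes. Contrib: +1. Sum: 1
Gen 7: crossing 2x4. Both 1&3? no. Sum: 1
Gen 8: crossing 4x2. Both 1&3? no. Sum: 1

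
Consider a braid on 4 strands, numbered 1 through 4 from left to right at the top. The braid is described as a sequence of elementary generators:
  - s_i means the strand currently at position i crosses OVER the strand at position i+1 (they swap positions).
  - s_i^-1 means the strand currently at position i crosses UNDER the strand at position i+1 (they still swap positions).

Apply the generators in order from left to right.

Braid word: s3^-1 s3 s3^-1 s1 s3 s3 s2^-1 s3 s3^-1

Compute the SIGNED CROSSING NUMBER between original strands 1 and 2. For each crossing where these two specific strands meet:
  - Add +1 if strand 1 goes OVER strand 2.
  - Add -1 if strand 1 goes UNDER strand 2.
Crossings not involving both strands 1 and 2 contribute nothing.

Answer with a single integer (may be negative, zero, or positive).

Answer: 1

Derivation:
Gen 1: crossing 3x4. Both 1&2? no. Sum: 0
Gen 2: crossing 4x3. Both 1&2? no. Sum: 0
Gen 3: crossing 3x4. Both 1&2? no. Sum: 0
Gen 4: 1 over 2. Both 1&2? yes. Contrib: +1. Sum: 1
Gen 5: crossing 4x3. Both 1&2? no. Sum: 1
Gen 6: crossing 3x4. Both 1&2? no. Sum: 1
Gen 7: crossing 1x4. Both 1&2? no. Sum: 1
Gen 8: crossing 1x3. Both 1&2? no. Sum: 1
Gen 9: crossing 3x1. Both 1&2? no. Sum: 1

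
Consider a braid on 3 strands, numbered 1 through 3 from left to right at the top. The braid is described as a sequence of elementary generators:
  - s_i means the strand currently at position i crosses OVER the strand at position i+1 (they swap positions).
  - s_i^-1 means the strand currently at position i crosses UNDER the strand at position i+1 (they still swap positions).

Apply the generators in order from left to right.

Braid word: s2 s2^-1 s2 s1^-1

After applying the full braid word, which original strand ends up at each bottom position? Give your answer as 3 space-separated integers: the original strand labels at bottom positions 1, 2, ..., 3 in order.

Gen 1 (s2): strand 2 crosses over strand 3. Perm now: [1 3 2]
Gen 2 (s2^-1): strand 3 crosses under strand 2. Perm now: [1 2 3]
Gen 3 (s2): strand 2 crosses over strand 3. Perm now: [1 3 2]
Gen 4 (s1^-1): strand 1 crosses under strand 3. Perm now: [3 1 2]

Answer: 3 1 2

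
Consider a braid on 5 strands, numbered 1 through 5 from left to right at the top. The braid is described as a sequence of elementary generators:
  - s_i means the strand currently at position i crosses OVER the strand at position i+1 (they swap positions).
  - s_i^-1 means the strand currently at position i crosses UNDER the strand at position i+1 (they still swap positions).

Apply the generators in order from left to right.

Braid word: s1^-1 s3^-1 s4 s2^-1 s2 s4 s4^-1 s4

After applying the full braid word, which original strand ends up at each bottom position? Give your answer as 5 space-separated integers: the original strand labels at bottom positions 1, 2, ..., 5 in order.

Answer: 2 1 4 3 5

Derivation:
Gen 1 (s1^-1): strand 1 crosses under strand 2. Perm now: [2 1 3 4 5]
Gen 2 (s3^-1): strand 3 crosses under strand 4. Perm now: [2 1 4 3 5]
Gen 3 (s4): strand 3 crosses over strand 5. Perm now: [2 1 4 5 3]
Gen 4 (s2^-1): strand 1 crosses under strand 4. Perm now: [2 4 1 5 3]
Gen 5 (s2): strand 4 crosses over strand 1. Perm now: [2 1 4 5 3]
Gen 6 (s4): strand 5 crosses over strand 3. Perm now: [2 1 4 3 5]
Gen 7 (s4^-1): strand 3 crosses under strand 5. Perm now: [2 1 4 5 3]
Gen 8 (s4): strand 5 crosses over strand 3. Perm now: [2 1 4 3 5]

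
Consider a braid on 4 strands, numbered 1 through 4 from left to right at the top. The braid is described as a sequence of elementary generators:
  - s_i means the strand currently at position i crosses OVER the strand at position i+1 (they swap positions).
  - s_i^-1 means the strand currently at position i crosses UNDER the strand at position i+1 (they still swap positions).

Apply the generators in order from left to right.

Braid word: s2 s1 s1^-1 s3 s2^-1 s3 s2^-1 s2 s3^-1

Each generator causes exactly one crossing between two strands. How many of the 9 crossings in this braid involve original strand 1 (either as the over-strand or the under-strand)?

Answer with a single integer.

Answer: 2

Derivation:
Gen 1: crossing 2x3. Involves strand 1? no. Count so far: 0
Gen 2: crossing 1x3. Involves strand 1? yes. Count so far: 1
Gen 3: crossing 3x1. Involves strand 1? yes. Count so far: 2
Gen 4: crossing 2x4. Involves strand 1? no. Count so far: 2
Gen 5: crossing 3x4. Involves strand 1? no. Count so far: 2
Gen 6: crossing 3x2. Involves strand 1? no. Count so far: 2
Gen 7: crossing 4x2. Involves strand 1? no. Count so far: 2
Gen 8: crossing 2x4. Involves strand 1? no. Count so far: 2
Gen 9: crossing 2x3. Involves strand 1? no. Count so far: 2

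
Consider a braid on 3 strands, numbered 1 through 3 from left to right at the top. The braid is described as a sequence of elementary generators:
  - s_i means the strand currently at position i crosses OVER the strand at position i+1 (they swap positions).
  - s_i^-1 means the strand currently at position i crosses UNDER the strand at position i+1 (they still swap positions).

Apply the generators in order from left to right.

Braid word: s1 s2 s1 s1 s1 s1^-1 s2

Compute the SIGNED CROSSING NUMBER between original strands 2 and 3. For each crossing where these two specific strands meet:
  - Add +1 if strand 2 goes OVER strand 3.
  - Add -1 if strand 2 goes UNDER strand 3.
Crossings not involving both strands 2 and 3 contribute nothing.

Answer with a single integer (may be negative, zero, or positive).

Answer: 2

Derivation:
Gen 1: crossing 1x2. Both 2&3? no. Sum: 0
Gen 2: crossing 1x3. Both 2&3? no. Sum: 0
Gen 3: 2 over 3. Both 2&3? yes. Contrib: +1. Sum: 1
Gen 4: 3 over 2. Both 2&3? yes. Contrib: -1. Sum: 0
Gen 5: 2 over 3. Both 2&3? yes. Contrib: +1. Sum: 1
Gen 6: 3 under 2. Both 2&3? yes. Contrib: +1. Sum: 2
Gen 7: crossing 3x1. Both 2&3? no. Sum: 2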